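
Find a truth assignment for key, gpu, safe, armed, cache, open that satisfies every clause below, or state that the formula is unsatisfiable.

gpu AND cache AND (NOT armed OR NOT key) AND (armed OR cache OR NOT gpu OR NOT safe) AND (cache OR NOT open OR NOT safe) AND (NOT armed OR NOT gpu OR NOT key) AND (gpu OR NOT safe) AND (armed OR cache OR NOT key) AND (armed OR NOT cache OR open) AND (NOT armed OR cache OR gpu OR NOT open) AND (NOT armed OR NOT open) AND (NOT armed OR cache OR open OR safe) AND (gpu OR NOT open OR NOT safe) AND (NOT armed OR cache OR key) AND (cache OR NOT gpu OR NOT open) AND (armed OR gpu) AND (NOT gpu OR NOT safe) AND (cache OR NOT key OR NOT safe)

key = False, gpu = True, safe = False, armed = False, cache = True, open = True

Unit clause (gpu) forces gpu = True.
Unit clause (cache) forces cache = True.
In (NOT gpu OR NOT safe) only NOT safe is left, so safe = False.
Set key = False.
Set armed = False.
  then (armed OR NOT cache OR open) forces open = True.
All clauses satisfied.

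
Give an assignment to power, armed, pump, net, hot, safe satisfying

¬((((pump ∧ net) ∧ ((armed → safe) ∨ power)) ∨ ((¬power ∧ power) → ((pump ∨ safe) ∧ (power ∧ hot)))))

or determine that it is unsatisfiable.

Unsatisfiable

Case power = True: the formula becomes ¬(((pump ∧ net) ∨ True)) = False.
Case power = False: the formula becomes ¬((((pump ∧ net) ∧ (armed → safe)) ∨ True)) = False.
Both cases fail — unsatisfiable.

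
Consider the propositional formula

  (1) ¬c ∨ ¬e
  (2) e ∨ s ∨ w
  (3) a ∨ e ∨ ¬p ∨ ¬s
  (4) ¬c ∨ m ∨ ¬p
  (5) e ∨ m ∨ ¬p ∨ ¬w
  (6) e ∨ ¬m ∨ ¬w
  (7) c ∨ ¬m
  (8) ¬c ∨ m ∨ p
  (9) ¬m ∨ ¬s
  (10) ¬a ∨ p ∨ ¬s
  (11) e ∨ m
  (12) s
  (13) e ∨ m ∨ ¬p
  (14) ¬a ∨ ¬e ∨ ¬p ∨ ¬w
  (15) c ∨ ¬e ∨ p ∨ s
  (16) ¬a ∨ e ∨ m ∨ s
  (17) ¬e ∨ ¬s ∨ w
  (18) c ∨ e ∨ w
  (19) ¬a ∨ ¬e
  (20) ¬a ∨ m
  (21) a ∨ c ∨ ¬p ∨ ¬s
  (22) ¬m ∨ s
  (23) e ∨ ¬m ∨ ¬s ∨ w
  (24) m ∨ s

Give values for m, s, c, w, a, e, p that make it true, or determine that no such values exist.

m = False, s = True, c = False, w = True, a = False, e = True, p = False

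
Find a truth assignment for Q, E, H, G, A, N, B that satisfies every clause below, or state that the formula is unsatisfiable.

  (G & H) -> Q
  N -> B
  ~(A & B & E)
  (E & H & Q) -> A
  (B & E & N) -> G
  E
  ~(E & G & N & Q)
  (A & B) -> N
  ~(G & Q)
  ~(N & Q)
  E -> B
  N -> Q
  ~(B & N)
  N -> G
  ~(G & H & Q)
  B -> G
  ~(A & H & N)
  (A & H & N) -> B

Unit clause (E) forces E = True.
In (B | ~E) only B is left, so B = True.
In (~B | G) only G is left, so G = True.
In (~A | ~B | ~E) only ~A is left, so A = False.
In (~B | ~N) only ~N is left, so N = False.
In (~G | ~Q) only ~Q is left, so Q = False.
In (~G | ~H | Q) only ~H is left, so H = False.
All clauses satisfied.

Q: False, E: True, H: False, G: True, A: False, N: False, B: True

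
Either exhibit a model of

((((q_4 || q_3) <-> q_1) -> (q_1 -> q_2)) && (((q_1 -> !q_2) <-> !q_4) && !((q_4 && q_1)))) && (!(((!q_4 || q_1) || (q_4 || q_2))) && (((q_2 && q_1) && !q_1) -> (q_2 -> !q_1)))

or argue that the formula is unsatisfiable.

Unsatisfiable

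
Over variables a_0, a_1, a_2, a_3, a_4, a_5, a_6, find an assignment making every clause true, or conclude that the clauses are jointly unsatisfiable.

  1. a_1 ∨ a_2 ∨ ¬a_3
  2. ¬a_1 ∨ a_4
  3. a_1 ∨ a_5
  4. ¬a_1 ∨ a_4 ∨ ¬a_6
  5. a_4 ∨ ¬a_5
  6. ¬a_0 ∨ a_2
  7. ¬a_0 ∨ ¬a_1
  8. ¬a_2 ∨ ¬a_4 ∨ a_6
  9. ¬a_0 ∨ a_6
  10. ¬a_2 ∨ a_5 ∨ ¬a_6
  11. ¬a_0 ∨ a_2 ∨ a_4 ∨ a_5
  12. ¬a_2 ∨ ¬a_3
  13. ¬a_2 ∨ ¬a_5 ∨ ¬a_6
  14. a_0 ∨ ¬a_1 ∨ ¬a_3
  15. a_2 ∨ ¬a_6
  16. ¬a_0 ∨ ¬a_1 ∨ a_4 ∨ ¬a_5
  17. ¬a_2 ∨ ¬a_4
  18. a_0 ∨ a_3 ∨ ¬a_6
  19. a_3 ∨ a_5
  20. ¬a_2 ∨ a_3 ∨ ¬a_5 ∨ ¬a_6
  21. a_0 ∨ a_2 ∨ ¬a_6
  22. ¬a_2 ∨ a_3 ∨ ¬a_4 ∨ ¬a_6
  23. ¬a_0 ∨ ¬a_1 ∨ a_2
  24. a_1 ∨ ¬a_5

Try a_0 = True:
  (¬a_0 ∨ a_2) forces a_2 = True.
  (¬a_0 ∨ ¬a_1) forces a_1 = False.
  (a_1 ∨ a_5) forces a_5 = True.
  clause (a_1 ∨ ¬a_5) is falsified — backtrack.
So a_0 = False.
Set a_1 = True.
  then (¬a_1 ∨ a_4) forces a_4 = True.
  then (a_0 ∨ ¬a_1 ∨ ¬a_3) forces a_3 = False.
  then (¬a_2 ∨ ¬a_4) forces a_2 = False.
  then (a_0 ∨ a_3 ∨ ¬a_6) forces a_6 = False.
  then (a_3 ∨ a_5) forces a_5 = True.
All clauses satisfied.

a_0 = False, a_1 = True, a_2 = False, a_3 = False, a_4 = True, a_5 = True, a_6 = False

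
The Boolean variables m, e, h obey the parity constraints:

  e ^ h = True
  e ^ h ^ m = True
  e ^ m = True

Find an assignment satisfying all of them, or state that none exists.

m = False; e = True; h = False

e ^ h = T ^ F = True ✓
e ^ h ^ m = T ^ F ^ F = True ✓
e ^ m = T ^ F = True ✓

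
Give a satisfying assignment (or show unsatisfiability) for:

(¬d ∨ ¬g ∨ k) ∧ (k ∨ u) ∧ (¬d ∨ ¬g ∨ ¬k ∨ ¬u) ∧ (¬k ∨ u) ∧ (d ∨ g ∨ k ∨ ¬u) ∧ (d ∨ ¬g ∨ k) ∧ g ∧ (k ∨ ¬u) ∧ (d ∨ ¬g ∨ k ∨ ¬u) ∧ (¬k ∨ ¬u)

Case k = True:
  (¬k ∨ u) forces u = True.
  Clause (¬k ∨ ¬u) is falsified — contradiction.
Case k = False:
  (k ∨ u) forces u = True.
  Clause (k ∨ ¬u) is falsified — contradiction.
Both cases fail, so the formula is unsatisfiable.

The formula is unsatisfiable.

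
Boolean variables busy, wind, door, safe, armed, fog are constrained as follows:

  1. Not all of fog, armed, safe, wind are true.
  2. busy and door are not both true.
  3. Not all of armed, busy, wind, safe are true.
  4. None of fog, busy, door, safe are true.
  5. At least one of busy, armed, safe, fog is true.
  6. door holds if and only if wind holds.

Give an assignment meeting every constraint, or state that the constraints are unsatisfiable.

busy = False, wind = False, door = False, safe = False, armed = True, fog = False

  (1) {fog, armed, safe, wind}: 1/4 true — not all ✓
  (2) busy=F, door=F — not both ✓
  (3) {armed, busy, wind, safe}: 1/4 true — not all ✓
  (4) {fog, busy, door, safe}: 0 true — none ✓
  (5) {busy, armed, safe, fog}: 1 true — at least one ✓
  (6) door=F, wind=F — same ✓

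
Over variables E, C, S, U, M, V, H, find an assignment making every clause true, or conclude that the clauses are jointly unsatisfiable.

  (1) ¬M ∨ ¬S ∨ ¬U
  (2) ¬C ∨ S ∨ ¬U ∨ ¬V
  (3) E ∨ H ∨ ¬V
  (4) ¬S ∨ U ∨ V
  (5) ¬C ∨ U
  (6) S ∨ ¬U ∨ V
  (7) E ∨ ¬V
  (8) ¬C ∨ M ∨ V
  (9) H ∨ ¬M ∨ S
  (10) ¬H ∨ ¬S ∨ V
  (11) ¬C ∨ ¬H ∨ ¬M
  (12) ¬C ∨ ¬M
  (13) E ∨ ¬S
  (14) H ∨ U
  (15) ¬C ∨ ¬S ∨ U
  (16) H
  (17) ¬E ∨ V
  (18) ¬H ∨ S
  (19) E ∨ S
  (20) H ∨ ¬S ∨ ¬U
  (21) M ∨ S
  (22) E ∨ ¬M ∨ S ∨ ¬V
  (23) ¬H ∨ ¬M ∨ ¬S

Unit clause (H) forces H = True.
In (¬H ∨ S) only S is left, so S = True.
In (¬H ∨ ¬M ∨ ¬S) only ¬M is left, so M = False.
In (¬H ∨ ¬S ∨ V) only V is left, so V = True.
In (E ∨ ¬S) only E is left, so E = True.
Set C = False.
Set U = True.
All clauses satisfied.

E = True; C = False; S = True; U = True; M = False; V = True; H = True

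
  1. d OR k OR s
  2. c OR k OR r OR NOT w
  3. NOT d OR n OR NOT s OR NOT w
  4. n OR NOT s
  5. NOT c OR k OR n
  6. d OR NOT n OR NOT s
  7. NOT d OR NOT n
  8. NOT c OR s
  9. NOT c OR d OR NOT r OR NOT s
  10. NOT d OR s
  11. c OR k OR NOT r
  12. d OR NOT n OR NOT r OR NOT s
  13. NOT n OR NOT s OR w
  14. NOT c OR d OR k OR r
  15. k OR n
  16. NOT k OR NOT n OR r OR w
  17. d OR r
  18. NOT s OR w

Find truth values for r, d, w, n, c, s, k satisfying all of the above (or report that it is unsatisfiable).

r=T, d=F, w=F, n=T, c=F, s=F, k=T

Try r = False:
  (d OR r) forces d = True.
  (NOT d OR NOT n) forces n = False.
  (n OR NOT s) forces s = False.
  clause (NOT d OR s) is falsified — backtrack.
So r = True.
Try d = True:
  (NOT d OR NOT n) forces n = False.
  (n OR NOT s) forces s = False.
  clause (NOT d OR s) is falsified — backtrack.
So d = False.
Set w = False.
  then (NOT s OR w) forces s = False.
  then (d OR k OR s) forces k = True.
  then (NOT c OR s) forces c = False.
Set n = True.
All clauses satisfied.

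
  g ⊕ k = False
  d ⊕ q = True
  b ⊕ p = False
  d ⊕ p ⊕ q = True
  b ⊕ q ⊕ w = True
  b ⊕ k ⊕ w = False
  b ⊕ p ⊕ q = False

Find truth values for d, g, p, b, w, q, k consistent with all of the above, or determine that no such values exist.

d = True, g = True, p = False, b = False, w = True, q = False, k = True

g ⊕ k = T ⊕ T = False ✓
d ⊕ q = T ⊕ F = True ✓
b ⊕ p = F ⊕ F = False ✓
d ⊕ p ⊕ q = T ⊕ F ⊕ F = True ✓
b ⊕ q ⊕ w = F ⊕ F ⊕ T = True ✓
b ⊕ k ⊕ w = F ⊕ T ⊕ T = False ✓
b ⊕ p ⊕ q = F ⊕ F ⊕ F = False ✓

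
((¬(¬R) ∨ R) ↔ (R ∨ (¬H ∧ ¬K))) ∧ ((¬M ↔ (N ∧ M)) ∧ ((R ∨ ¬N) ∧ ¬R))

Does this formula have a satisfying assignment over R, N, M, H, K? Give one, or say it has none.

R = False, N = False, M = True, H = False, K = True

  (¬(¬R) ∨ R) ↔ (R ∨ (¬H ∧ ¬K)) = True
    ¬(¬R) ∨ R = False
      ¬(¬R) = False
        ¬R = True
    R ∨ (¬H ∧ ¬K) = False
      ¬H ∧ ¬K = False
        ¬H = True
        ¬K = False
  (¬M ↔ (N ∧ M)) ∧ ((R ∨ ¬N) ∧ ¬R) = True
    ¬M ↔ (N ∧ M) = True
      ¬M = False
      N ∧ M = False
    (R ∨ ¬N) ∧ ¬R = True
      R ∨ ¬N = True
        ¬N = True
      ¬R = True
Both conjuncts True, so the formula holds.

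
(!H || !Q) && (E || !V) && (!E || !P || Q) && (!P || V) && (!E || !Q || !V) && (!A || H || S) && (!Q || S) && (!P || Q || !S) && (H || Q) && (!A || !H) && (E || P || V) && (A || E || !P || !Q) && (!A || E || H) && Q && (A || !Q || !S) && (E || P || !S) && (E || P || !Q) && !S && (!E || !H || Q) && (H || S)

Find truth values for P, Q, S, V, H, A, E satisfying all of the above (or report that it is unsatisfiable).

No satisfying assignment exists.

Case S = True:
  Clause (!S) is falsified — contradiction.
Case S = False:
  (!Q || S) forces Q = False.
  Clause (Q) is falsified — contradiction.
Both cases fail, so the formula is unsatisfiable.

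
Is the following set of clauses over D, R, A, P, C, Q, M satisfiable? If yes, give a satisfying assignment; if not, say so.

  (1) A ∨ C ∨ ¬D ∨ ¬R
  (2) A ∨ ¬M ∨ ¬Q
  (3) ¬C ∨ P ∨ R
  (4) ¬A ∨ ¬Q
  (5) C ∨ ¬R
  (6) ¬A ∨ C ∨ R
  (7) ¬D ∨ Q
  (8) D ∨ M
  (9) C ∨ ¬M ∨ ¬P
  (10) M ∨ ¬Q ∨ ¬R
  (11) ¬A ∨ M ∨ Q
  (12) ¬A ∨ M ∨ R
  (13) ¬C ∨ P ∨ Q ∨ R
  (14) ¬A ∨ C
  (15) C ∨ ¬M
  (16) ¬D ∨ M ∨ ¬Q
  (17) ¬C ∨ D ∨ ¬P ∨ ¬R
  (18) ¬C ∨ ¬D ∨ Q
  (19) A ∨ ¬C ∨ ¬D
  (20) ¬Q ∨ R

D=F, R=F, A=F, P=T, C=T, Q=F, M=T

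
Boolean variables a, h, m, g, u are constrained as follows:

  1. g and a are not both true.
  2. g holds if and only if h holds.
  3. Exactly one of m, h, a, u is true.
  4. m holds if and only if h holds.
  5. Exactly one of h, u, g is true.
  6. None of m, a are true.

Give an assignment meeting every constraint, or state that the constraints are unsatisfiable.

a = False; h = False; m = False; g = False; u = True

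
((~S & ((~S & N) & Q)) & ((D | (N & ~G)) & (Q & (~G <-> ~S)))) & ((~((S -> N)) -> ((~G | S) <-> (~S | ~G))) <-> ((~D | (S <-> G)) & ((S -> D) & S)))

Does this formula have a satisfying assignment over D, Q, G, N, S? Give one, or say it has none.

Case S = True: the conjunct ~S is False.
Case S = False: the conjunct (~((S -> N)) -> ((~G | S) <-> (~S | ~G))) <-> ((~D | (S <-> G)) & ((S -> D) & S)) becomes (False -> ~G) <-> ((~D | ~G) & False) = False.
Both cases fail — unsatisfiable.

The formula is unsatisfiable.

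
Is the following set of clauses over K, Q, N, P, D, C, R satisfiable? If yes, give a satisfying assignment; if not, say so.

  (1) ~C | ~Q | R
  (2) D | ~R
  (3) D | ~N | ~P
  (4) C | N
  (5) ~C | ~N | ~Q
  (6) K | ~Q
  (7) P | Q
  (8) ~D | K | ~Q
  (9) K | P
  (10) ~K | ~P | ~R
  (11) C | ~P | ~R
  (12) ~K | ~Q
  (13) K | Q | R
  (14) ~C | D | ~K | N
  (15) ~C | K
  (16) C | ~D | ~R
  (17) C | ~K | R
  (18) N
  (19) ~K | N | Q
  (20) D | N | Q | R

K=T, Q=F, N=T, P=T, D=T, C=T, R=F

Unit clause (N) forces N = True.
Set K = True.
  then (~K | ~Q) forces Q = False.
  then (P | Q) forces P = True.
  then (~K | ~P | ~R) forces R = False.
  then (C | ~K | R) forces C = True.
  then (D | ~N | ~P) forces D = True.
All clauses satisfied.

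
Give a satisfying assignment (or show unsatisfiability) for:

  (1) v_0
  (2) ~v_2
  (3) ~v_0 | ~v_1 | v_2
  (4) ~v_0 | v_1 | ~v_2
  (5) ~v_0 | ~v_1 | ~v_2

Unit clause (v_0) forces v_0 = True.
Unit clause (~v_2) forces v_2 = False.
In (~v_0 | ~v_1 | v_2) only ~v_1 is left, so v_1 = False.
Check each clause:
  (v_0): v_0 holds.
  (~v_2): ~v_2 holds.
  (~v_0 | ~v_1 | v_2): ~v_1 holds.
  (~v_0 | v_1 | ~v_2): ~v_2 holds.
  (~v_0 | ~v_1 | ~v_2): ~v_1 holds.
All clauses satisfied.

v_0=T, v_1=F, v_2=F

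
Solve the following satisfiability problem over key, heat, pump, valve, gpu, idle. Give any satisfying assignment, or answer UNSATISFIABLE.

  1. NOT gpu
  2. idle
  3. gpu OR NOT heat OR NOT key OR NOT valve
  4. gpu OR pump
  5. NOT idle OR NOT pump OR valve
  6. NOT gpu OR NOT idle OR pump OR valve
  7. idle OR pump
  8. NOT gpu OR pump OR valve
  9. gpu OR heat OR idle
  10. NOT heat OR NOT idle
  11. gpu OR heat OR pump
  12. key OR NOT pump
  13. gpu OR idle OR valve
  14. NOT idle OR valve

Unit clause (NOT gpu) forces gpu = False.
Unit clause (idle) forces idle = True.
In (gpu OR pump) only pump is left, so pump = True.
In (NOT idle OR NOT pump OR valve) only valve is left, so valve = True.
In (NOT heat OR NOT idle) only NOT heat is left, so heat = False.
In (key OR NOT pump) only key is left, so key = True.
All clauses satisfied.

key=T, heat=F, pump=T, valve=T, gpu=F, idle=T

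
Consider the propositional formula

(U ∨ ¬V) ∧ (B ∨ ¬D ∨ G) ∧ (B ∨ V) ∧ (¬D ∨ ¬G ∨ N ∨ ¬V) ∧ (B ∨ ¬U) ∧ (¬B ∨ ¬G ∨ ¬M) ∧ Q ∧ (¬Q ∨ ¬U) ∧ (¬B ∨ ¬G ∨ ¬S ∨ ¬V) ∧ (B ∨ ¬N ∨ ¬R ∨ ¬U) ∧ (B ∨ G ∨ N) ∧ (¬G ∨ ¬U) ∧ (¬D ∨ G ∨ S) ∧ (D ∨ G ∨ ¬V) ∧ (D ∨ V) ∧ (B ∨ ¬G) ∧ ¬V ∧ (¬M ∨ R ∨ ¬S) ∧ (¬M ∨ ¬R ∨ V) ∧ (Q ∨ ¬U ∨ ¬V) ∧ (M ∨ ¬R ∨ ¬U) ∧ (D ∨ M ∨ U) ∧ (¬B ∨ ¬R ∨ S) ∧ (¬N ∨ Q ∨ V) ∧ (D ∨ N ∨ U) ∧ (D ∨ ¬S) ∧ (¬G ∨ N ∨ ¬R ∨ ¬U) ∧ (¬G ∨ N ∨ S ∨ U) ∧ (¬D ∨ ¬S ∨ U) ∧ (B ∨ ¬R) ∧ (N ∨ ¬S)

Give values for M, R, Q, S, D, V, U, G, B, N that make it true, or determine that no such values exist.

Unit clause (Q) forces Q = True.
In (¬Q ∨ ¬U) only ¬U is left, so U = False.
Unit clause (¬V) forces V = False.
In (B ∨ V) only B is left, so B = True.
In (D ∨ V) only D is left, so D = True.
In (¬D ∨ ¬S ∨ U) only ¬S is left, so S = False.
In (¬D ∨ G ∨ S) only G is left, so G = True.
In (¬B ∨ ¬R ∨ S) only ¬R is left, so R = False.
In (¬G ∨ N ∨ S ∨ U) only N is left, so N = True.
In (¬B ∨ ¬G ∨ ¬M) only ¬M is left, so M = False.
All clauses satisfied.

M=F, R=F, Q=T, S=F, D=T, V=F, U=F, G=T, B=T, N=T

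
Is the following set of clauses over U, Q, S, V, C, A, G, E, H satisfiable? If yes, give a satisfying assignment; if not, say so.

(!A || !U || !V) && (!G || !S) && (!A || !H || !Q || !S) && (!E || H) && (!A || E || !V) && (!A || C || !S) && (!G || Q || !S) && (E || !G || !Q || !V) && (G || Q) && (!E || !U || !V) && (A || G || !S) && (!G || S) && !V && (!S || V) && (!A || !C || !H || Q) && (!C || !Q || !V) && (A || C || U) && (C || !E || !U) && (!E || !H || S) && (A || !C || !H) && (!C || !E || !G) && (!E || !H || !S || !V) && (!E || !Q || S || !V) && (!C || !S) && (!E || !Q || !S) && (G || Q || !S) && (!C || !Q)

Unit clause (!V) forces V = False.
In (!S || V) only !S is left, so S = False.
In (!G || S) only !G is left, so G = False.
In (G || Q) only Q is left, so Q = True.
In (!C || !Q) only !C is left, so C = False.
Set U = True.
  then (C || !E || !U) forces E = False.
Set A = False.
Set H = False.
All clauses satisfied.

U = True, Q = True, S = False, V = False, C = False, A = False, G = False, E = False, H = False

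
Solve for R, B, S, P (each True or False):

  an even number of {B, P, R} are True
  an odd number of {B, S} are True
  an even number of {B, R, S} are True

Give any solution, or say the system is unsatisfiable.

R = True, B = True, S = False, P = False

{B, P, R}: 2 true → even ✓
{B, S}: 1 true → odd ✓
{B, R, S}: 2 true → even ✓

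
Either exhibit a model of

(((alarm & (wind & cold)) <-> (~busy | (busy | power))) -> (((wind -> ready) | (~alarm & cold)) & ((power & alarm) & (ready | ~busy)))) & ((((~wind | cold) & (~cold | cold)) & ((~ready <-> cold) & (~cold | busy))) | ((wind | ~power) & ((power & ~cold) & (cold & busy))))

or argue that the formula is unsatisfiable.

busy=T, alarm=T, ready=F, wind=F, power=T, cold=T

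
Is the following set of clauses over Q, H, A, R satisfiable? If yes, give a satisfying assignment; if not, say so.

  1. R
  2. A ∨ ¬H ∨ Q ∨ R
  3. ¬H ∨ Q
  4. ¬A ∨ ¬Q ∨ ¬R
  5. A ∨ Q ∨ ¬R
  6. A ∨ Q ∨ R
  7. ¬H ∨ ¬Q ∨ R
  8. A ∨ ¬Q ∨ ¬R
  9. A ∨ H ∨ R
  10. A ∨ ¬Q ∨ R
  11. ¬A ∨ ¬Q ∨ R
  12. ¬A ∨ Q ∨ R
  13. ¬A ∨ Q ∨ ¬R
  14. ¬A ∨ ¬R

Case R = True:
  (¬A ∨ ¬R) forces A = False.
  (A ∨ Q ∨ ¬R) forces Q = True.
  Clause (A ∨ ¬Q ∨ ¬R) is falsified — contradiction.
Case R = False:
  Clause (R) is falsified — contradiction.
Both cases fail, so the formula is unsatisfiable.

No satisfying assignment exists.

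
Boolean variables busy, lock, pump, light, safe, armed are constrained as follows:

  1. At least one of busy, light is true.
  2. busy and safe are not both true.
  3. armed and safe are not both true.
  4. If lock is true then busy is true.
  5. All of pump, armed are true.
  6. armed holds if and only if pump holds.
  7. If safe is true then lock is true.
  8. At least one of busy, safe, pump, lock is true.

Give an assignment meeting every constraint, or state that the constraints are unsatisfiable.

busy = False, lock = False, pump = True, light = True, safe = False, armed = True

  (1) {busy, light}: 1 true — at least one ✓
  (2) busy=F, safe=F — not both ✓
  (3) armed=T, safe=F — not both ✓
  (4) lock=F ⇒ busy: vacuous ✓
  (5) {pump, armed}: all 2 true ✓
  (6) armed=T, pump=T — same ✓
  (7) safe=F ⇒ lock: vacuous ✓
  (8) {busy, safe, pump, lock}: 1 true — at least one ✓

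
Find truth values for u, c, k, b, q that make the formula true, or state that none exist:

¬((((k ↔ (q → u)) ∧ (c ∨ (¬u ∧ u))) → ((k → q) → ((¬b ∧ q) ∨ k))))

u: False, c: True, k: False, b: True, q: True

  ¬((((k ↔ (q → u)) ∧ (c ∨ (¬u ∧ u))) → ((k → q) → ((¬b ∧ q) ∨ k)))) = True
    ((k ↔ (q → u)) ∧ (c ∨ (¬u ∧ u))) → ((k → q) → ((¬b ∧ q) ∨ k)) = False
      (k ↔ (q → u)) ∧ (c ∨ (¬u ∧ u)) = True
        k ↔ (q → u) = True
          q → u = False
        c ∨ (¬u ∧ u) = True
          ¬u ∧ u = False
            ¬u = True
      (k → q) → ((¬b ∧ q) ∨ k) = False
        k → q = True
        (¬b ∧ q) ∨ k = False
          ¬b ∧ q = False
            ¬b = False
The formula evaluates to True.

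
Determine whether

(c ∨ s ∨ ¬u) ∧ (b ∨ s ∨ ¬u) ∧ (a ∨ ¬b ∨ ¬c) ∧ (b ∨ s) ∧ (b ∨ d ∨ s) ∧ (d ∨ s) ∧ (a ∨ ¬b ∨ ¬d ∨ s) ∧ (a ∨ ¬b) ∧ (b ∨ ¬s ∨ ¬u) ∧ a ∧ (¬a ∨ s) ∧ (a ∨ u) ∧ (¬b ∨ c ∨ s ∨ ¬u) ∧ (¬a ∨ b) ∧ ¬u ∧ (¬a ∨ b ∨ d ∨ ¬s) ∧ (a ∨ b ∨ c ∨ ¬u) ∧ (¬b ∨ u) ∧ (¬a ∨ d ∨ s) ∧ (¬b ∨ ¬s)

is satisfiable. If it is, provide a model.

Unsatisfiable

Case a = True:
  (¬a ∨ s) forces s = True.
  (¬a ∨ b) forces b = True.
  Clause (¬b ∨ ¬s) is falsified — contradiction.
Case a = False:
  Clause (a) is falsified — contradiction.
Both cases fail, so the formula is unsatisfiable.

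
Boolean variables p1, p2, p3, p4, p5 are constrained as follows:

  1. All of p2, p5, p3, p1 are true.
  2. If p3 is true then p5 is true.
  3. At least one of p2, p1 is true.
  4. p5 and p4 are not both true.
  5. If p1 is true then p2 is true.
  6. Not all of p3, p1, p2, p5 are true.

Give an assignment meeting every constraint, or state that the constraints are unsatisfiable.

Case p1 = True:
  (1) forces p2 = True.
  (1) forces p5 = True.
  (1) forces p3 = True.
  Constraint (6) is violated (p3=T, p1=T, p2=T, p5=T) — contradiction.
Case p1 = False:
  Constraint (1) is violated (p1=F) — contradiction.
Both cases fail — unsatisfiable.

Unsatisfiable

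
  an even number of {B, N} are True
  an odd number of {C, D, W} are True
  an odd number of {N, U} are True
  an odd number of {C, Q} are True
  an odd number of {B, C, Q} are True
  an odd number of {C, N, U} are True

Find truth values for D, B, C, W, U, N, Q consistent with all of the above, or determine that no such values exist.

D=F; B=F; C=F; W=T; U=T; N=F; Q=T

{B, N}: 0 true → even ✓
{C, D, W}: 1 true → odd ✓
{N, U}: 1 true → odd ✓
{C, Q}: 1 true → odd ✓
{B, C, Q}: 1 true → odd ✓
{C, N, U}: 1 true → odd ✓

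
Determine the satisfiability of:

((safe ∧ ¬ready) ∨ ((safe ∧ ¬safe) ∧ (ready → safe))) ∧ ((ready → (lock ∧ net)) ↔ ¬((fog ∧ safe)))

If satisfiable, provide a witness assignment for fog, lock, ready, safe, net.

fog=F; lock=T; ready=F; safe=T; net=T

  (safe ∧ ¬ready) ∨ ((safe ∧ ¬safe) ∧ (ready → safe)) = True
    safe ∧ ¬ready = True
      ¬ready = True
    (safe ∧ ¬safe) ∧ (ready → safe) = False
      safe ∧ ¬safe = False
        ¬safe = False
      ready → safe = True
  (ready → (lock ∧ net)) ↔ ¬((fog ∧ safe)) = True
    ready → (lock ∧ net) = True
      lock ∧ net = True
    ¬((fog ∧ safe)) = True
      fog ∧ safe = False
Both conjuncts True, so the formula holds.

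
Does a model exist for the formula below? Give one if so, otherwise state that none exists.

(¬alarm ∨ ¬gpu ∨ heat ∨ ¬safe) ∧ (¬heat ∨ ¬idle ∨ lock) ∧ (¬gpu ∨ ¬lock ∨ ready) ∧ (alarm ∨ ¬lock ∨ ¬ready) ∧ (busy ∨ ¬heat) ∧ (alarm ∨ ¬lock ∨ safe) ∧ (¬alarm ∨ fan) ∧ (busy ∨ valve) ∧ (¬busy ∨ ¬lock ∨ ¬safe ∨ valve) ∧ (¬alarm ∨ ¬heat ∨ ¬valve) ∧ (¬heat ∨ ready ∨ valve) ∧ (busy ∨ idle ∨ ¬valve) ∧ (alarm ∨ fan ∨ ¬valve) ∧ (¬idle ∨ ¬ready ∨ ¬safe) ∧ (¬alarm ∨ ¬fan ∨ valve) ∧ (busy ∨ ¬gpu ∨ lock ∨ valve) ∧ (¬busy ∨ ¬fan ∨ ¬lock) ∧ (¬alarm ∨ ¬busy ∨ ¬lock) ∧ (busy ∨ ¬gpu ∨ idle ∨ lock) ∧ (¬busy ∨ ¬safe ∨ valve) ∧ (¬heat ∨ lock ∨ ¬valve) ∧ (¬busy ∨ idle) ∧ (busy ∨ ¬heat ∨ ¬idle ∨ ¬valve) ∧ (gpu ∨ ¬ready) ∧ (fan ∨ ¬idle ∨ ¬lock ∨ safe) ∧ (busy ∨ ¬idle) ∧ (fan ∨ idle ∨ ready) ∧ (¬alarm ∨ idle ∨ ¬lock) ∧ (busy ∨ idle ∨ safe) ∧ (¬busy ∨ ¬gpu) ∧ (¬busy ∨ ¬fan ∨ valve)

lock: False, safe: False, busy: True, valve: True, gpu: False, heat: False, alarm: True, ready: False, idle: True, fan: True

Set lock = False.
Set safe = False.
Try busy = False:
  (busy ∨ ¬heat) forces heat = False.
  (busy ∨ valve) forces valve = True.
  (busy ∨ idle ∨ ¬valve) forces idle = True.
  clause (busy ∨ ¬idle) is falsified — backtrack.
So busy = True.
  then (¬busy ∨ idle) forces idle = True.
  then (¬busy ∨ ¬gpu) forces gpu = False.
  then (¬heat ∨ ¬idle ∨ lock) forces heat = False.
  then (gpu ∨ ¬ready) forces ready = False.
Set valve = True.
Set alarm = True.
  then (¬alarm ∨ fan) forces fan = True.
All clauses satisfied.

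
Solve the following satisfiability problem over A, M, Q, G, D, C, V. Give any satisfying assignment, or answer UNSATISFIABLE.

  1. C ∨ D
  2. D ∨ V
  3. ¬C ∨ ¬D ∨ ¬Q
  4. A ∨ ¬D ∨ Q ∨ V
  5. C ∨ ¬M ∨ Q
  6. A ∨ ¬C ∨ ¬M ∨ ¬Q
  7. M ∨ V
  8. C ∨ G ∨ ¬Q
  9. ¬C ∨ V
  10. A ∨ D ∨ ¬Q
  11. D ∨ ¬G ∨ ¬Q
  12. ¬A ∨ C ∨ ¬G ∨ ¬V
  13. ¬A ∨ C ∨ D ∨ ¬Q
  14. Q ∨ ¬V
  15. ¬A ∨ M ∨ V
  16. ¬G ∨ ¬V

Set A = True.
Set M = True.
Try Q = False:
  (C ∨ ¬M ∨ Q) forces C = True.
  (¬C ∨ V) forces V = True.
  clause (Q ∨ ¬V) is falsified — backtrack.
So Q = True.
Set G = False.
  then (C ∨ G ∨ ¬Q) forces C = True.
  then (¬C ∨ V) forces V = True.
  then (¬C ∨ ¬D ∨ ¬Q) forces D = False.
All clauses satisfied.

A = True, M = True, Q = True, G = False, D = False, C = True, V = True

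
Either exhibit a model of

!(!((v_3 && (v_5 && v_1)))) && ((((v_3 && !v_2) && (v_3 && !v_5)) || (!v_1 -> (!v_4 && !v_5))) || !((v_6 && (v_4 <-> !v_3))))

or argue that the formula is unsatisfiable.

v_1=T, v_2=F, v_3=T, v_4=T, v_5=T, v_6=T

  !(!((v_3 && (v_5 && v_1)))) = True
    !((v_3 && (v_5 && v_1))) = False
      v_3 && (v_5 && v_1) = True
        v_5 && v_1 = True
  (((v_3 && !v_2) && (v_3 && !v_5)) || (!v_1 -> (!v_4 && !v_5))) || !((v_6 && (v_4 <-> !v_3))) = True
    ((v_3 && !v_2) && (v_3 && !v_5)) || (!v_1 -> (!v_4 && !v_5)) = True
      (v_3 && !v_2) && (v_3 && !v_5) = False
        v_3 && !v_2 = True
          !v_2 = True
        v_3 && !v_5 = False
          !v_5 = False
      !v_1 -> (!v_4 && !v_5) = True
        !v_1 = False
        !v_4 && !v_5 = False
          !v_4 = False
          !v_5 = False
    !((v_6 && (v_4 <-> !v_3))) = True
      v_6 && (v_4 <-> !v_3) = False
        v_4 <-> !v_3 = False
          !v_3 = False
Both conjuncts True, so the formula holds.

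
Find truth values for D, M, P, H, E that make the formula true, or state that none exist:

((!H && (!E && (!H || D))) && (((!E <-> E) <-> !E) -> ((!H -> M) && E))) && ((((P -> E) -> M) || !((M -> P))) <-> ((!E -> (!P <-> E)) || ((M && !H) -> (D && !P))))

D = True, M = False, P = True, H = False, E = False

  (!H && (!E && (!H || D))) && (((!E <-> E) <-> !E) -> ((!H -> M) && E)) = True
    !H && (!E && (!H || D)) = True
      !H = True
      !E && (!H || D) = True
        !E = True
        !H || D = True
          !H = True
    ((!E <-> E) <-> !E) -> ((!H -> M) && E) = True
      (!E <-> E) <-> !E = False
        !E <-> E = False
          !E = True
        !E = True
      (!H -> M) && E = False
        !H -> M = False
          !H = True
  (((P -> E) -> M) || !((M -> P))) <-> ((!E -> (!P <-> E)) || ((M && !H) -> (D && !P))) = True
    ((P -> E) -> M) || !((M -> P)) = True
      (P -> E) -> M = True
        P -> E = False
      !((M -> P)) = False
        M -> P = True
    (!E -> (!P <-> E)) || ((M && !H) -> (D && !P)) = True
      !E -> (!P <-> E) = True
        !E = True
        !P <-> E = True
          !P = False
      (M && !H) -> (D && !P) = True
        M && !H = False
          !H = True
        D && !P = False
          !P = False
Both conjuncts True, so the formula holds.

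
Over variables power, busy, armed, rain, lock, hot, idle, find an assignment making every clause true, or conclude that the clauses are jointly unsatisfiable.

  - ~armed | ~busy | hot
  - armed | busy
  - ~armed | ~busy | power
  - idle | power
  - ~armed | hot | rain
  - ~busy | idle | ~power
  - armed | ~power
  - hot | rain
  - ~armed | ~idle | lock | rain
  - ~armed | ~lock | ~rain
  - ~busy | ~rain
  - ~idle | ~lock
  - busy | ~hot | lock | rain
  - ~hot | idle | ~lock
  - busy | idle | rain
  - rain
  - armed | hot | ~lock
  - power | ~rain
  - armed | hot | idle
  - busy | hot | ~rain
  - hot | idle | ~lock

power: True; busy: False; armed: True; rain: True; lock: False; hot: True; idle: True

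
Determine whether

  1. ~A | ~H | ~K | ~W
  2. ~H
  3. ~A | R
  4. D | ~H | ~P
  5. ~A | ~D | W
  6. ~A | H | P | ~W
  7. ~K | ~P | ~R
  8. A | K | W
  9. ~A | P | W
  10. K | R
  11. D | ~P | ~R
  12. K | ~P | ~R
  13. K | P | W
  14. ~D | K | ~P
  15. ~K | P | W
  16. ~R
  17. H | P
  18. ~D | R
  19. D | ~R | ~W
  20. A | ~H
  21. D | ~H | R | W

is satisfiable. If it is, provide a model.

Unit clause (~H) forces H = False.
Unit clause (~R) forces R = False.
In (H | P) only P is left, so P = True.
In (~D | R) only ~D is left, so D = False.
In (~A | R) only ~A is left, so A = False.
In (K | R) only K is left, so K = True.
Set W = False.
All clauses satisfied.

H = False, D = False, R = False, K = True, A = False, P = True, W = False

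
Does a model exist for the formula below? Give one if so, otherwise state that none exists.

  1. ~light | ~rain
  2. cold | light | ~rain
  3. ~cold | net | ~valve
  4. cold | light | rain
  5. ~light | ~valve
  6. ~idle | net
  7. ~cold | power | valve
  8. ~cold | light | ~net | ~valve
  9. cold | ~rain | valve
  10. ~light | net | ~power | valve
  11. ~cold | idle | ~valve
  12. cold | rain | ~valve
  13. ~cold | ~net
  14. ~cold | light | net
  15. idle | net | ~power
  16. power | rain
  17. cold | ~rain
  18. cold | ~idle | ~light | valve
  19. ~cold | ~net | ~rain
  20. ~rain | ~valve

Try power = False:
  (power | rain) forces rain = True.
  (~light | ~rain) forces light = False.
  (cold | light | ~rain) forces cold = True.
  (~cold | power | valve) forces valve = True.
  clause (~rain | ~valve) is falsified — backtrack.
So power = True.
Set light = True.
  then (~light | ~rain) forces rain = False.
  then (~light | ~valve) forces valve = False.
  then (~light | net | ~power | valve) forces net = True.
  then (~cold | ~net) forces cold = False.
  then (cold | ~idle | ~light | valve) forces idle = False.
All clauses satisfied.

power=T, light=T, valve=F, idle=F, cold=F, rain=F, net=T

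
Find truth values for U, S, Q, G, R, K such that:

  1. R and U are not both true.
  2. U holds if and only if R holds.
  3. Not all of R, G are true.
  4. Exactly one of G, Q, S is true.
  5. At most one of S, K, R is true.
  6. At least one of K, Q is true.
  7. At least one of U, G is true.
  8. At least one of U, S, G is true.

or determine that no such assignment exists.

U: False, S: False, Q: False, G: True, R: False, K: True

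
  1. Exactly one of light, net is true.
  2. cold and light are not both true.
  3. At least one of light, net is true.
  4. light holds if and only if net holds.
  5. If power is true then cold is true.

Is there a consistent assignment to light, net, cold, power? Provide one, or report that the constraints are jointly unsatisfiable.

Unsatisfiable — no assignment works.

Case light = True:
  (1) with light=T forces net = False.
  Constraint (4) is violated (light=T, net=F) — contradiction.
Case light = False:
  (1) with light=F forces net = True.
  Constraint (4) is violated (light=F, net=T) — contradiction.
Both cases fail — unsatisfiable.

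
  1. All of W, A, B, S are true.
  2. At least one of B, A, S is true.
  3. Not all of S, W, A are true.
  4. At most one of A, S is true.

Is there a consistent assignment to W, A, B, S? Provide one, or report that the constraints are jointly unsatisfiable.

Unsatisfiable

Case S = True:
  (1) forces W = True.
  (1) forces A = True.
  Constraint (3) is violated (S=T, W=T, A=T) — contradiction.
Case S = False:
  Constraint (1) is violated (S=F) — contradiction.
Both cases fail — unsatisfiable.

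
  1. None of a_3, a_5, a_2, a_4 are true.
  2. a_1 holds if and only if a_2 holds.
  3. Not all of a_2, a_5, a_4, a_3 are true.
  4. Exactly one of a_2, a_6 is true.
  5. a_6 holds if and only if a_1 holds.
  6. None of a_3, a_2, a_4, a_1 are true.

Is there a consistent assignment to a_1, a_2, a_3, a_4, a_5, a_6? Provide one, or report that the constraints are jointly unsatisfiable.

Case a_1 = True:
  Constraint (6) is violated (a_1=T) — contradiction.
Case a_1 = False:
  (1) forces a_3 = False.
  (1) forces a_5 = False.
  (1) forces a_2 = False.
  (1) forces a_4 = False.
  (4) with a_2=F forces a_6 = True.
  Constraint (5) is violated (a_6=T, a_1=F) — contradiction.
Both cases fail — unsatisfiable.

The formula is unsatisfiable.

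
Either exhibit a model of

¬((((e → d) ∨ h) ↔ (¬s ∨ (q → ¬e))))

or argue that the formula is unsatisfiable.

d = False, q = False, s = True, e = True, h = False

  ¬((((e → d) ∨ h) ↔ (¬s ∨ (q → ¬e)))) = True
    ((e → d) ∨ h) ↔ (¬s ∨ (q → ¬e)) = False
      (e → d) ∨ h = False
        e → d = False
      ¬s ∨ (q → ¬e) = True
        ¬s = False
        q → ¬e = True
          ¬e = False
The formula evaluates to True.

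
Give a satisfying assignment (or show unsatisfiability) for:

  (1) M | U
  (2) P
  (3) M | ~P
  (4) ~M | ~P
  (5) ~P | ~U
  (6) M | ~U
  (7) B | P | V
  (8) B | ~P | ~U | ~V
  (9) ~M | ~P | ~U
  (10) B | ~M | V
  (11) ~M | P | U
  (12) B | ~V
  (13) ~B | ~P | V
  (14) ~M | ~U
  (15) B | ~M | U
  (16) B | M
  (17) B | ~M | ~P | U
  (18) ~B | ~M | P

Case P = True:
  (M | ~P) forces M = True.
  Clause (~M | ~P) is falsified — contradiction.
Case P = False:
  Clause (P) is falsified — contradiction.
Both cases fail, so the formula is unsatisfiable.

Unsatisfiable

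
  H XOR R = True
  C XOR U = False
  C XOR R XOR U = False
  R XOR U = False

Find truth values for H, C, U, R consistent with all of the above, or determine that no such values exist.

H: True, C: False, U: False, R: False

H XOR R = T XOR F = True ✓
C XOR U = F XOR F = False ✓
C XOR R XOR U = F XOR F XOR F = False ✓
R XOR U = F XOR F = False ✓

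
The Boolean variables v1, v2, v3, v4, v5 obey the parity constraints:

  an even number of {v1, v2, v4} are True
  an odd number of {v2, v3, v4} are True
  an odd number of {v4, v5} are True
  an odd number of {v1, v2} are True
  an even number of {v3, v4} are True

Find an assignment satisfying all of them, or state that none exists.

v1: False, v2: True, v3: True, v4: True, v5: False

{v1, v2, v4}: 2 true → even ✓
{v2, v3, v4}: 3 true → odd ✓
{v4, v5}: 1 true → odd ✓
{v1, v2}: 1 true → odd ✓
{v3, v4}: 2 true → even ✓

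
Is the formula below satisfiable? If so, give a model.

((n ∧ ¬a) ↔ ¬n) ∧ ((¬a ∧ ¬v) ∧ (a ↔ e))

Case a = True: the conjunct ¬a is False.
Case a = False: the formula simplifies to (n ↔ ¬n) ∧ (¬v ∧ ¬e).
  n = True: the conjunct n ↔ ¬n becomes True ↔ ¬True = False.
  n = False: the conjunct n ↔ ¬n becomes False ↔ ¬False = False.
Both cases fail — unsatisfiable.

The formula is unsatisfiable.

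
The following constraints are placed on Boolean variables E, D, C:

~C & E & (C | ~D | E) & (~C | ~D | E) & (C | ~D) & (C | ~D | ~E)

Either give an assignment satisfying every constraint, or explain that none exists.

E = True, D = False, C = False

Unit clause (~C) forces C = False.
Unit clause (E) forces E = True.
In (C | ~D) only ~D is left, so D = False.
Check each clause:
  (~C): ~C holds.
  (E): E holds.
  (C | ~D | E): ~D holds.
  (~C | ~D | E): ~C holds.
  (C | ~D): ~D holds.
  (C | ~D | ~E): ~D holds.
All clauses satisfied.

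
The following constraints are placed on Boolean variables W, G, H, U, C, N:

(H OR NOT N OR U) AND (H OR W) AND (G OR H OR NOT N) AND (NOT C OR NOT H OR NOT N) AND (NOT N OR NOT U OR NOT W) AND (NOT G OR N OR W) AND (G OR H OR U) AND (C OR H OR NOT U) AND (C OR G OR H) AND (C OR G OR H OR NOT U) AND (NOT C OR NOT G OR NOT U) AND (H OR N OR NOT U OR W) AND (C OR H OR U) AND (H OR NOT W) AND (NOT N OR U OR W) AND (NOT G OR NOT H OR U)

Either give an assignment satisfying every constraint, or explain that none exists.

W = False, G = False, H = True, U = False, C = False, N = False

Set W = False.
  then (H OR W) forces H = True.
Set G = False.
Set U = False.
  then (NOT N OR U OR W) forces N = False.
Set C = False.
All clauses satisfied.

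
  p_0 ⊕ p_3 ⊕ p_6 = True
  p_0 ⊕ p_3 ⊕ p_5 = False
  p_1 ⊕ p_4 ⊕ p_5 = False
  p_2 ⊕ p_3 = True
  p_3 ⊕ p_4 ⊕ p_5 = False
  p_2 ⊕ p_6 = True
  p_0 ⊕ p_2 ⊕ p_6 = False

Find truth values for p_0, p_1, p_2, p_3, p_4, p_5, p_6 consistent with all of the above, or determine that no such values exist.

p_0=T, p_1=T, p_2=F, p_3=T, p_4=T, p_5=F, p_6=T

p_0 ⊕ p_3 ⊕ p_6 = T ⊕ T ⊕ T = True ✓
p_0 ⊕ p_3 ⊕ p_5 = T ⊕ T ⊕ F = False ✓
p_1 ⊕ p_4 ⊕ p_5 = T ⊕ T ⊕ F = False ✓
p_2 ⊕ p_3 = F ⊕ T = True ✓
p_3 ⊕ p_4 ⊕ p_5 = T ⊕ T ⊕ F = False ✓
p_2 ⊕ p_6 = F ⊕ T = True ✓
p_0 ⊕ p_2 ⊕ p_6 = T ⊕ F ⊕ T = False ✓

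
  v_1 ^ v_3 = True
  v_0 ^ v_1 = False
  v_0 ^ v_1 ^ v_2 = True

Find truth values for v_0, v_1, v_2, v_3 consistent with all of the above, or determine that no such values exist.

v_0 = False, v_1 = False, v_2 = True, v_3 = True

v_1 ^ v_3 = F ^ T = True ✓
v_0 ^ v_1 = F ^ F = False ✓
v_0 ^ v_1 ^ v_2 = F ^ F ^ T = True ✓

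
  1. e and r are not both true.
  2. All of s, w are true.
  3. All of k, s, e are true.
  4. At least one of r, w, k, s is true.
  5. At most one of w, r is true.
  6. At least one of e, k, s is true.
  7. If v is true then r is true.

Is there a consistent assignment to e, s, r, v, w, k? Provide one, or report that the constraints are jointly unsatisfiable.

e = True, s = True, r = False, v = False, w = True, k = True

  (1) e=T, r=F — not both ✓
  (2) {s, w}: all 2 true ✓
  (3) {k, s, e}: all 3 true ✓
  (4) {r, w, k, s}: 3 true — at least one ✓
  (5) {w, r}: 1 true — at most one ✓
  (6) {e, k, s}: 3 true — at least one ✓
  (7) v=F ⇒ r: vacuous ✓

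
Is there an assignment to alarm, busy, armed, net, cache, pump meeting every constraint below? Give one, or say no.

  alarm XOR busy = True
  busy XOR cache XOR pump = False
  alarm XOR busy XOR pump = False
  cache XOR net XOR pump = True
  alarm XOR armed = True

alarm=T; busy=F; armed=F; net=T; cache=T; pump=T

alarm XOR busy = T XOR F = True ✓
busy XOR cache XOR pump = F XOR T XOR T = False ✓
alarm XOR busy XOR pump = T XOR F XOR T = False ✓
cache XOR net XOR pump = T XOR T XOR T = True ✓
alarm XOR armed = T XOR F = True ✓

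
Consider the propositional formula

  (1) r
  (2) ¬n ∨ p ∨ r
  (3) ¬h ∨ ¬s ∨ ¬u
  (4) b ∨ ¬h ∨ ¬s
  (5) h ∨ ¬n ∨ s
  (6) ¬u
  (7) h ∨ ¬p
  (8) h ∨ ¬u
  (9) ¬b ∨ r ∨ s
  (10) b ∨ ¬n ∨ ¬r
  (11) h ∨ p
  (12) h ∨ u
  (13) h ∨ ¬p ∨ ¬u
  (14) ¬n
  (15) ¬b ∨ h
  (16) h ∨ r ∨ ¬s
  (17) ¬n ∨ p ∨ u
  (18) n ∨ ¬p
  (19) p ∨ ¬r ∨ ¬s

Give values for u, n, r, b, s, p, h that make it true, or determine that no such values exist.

u = False, n = False, r = True, b = False, s = False, p = False, h = True

Unit clause (r) forces r = True.
Unit clause (¬u) forces u = False.
In (h ∨ u) only h is left, so h = True.
Unit clause (¬n) forces n = False.
In (n ∨ ¬p) only ¬p is left, so p = False.
In (p ∨ ¬r ∨ ¬s) only ¬s is left, so s = False.
Set b = False.
All clauses satisfied.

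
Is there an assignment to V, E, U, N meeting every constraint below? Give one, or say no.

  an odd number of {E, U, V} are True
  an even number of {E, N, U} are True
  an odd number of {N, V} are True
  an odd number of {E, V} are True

V = False; E = True; U = False; N = True

{E, U, V}: 1 true → odd ✓
{E, N, U}: 2 true → even ✓
{N, V}: 1 true → odd ✓
{E, V}: 1 true → odd ✓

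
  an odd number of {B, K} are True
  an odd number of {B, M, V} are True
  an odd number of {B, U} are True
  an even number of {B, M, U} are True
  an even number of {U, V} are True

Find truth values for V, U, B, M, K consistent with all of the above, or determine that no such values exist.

No satisfying assignment exists.

Adding constraints 2, 4, 5 mod 2: every variable appears an even number of times on the left, so the left side is 0.
But the right sides sum to 1 (mod 2). 0 ≠ 1 — the system is inconsistent.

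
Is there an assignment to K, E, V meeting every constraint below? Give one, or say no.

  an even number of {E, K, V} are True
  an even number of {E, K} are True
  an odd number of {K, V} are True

K=T; E=T; V=F

{E, K, V}: 2 true → even ✓
{E, K}: 2 true → even ✓
{K, V}: 1 true → odd ✓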